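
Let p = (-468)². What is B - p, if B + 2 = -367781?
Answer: -586807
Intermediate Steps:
B = -367783 (B = -2 - 367781 = -367783)
p = 219024
B - p = -367783 - 1*219024 = -367783 - 219024 = -586807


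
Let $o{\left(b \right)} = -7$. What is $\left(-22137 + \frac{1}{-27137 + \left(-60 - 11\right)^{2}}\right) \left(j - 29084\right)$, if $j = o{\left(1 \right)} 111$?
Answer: $\frac{14606184247733}{22096} \approx 6.6103 \cdot 10^{8}$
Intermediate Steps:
$j = -777$ ($j = \left(-7\right) 111 = -777$)
$\left(-22137 + \frac{1}{-27137 + \left(-60 - 11\right)^{2}}\right) \left(j - 29084\right) = \left(-22137 + \frac{1}{-27137 + \left(-60 - 11\right)^{2}}\right) \left(-777 - 29084\right) = \left(-22137 + \frac{1}{-27137 + \left(-71\right)^{2}}\right) \left(-777 - 29084\right) = \left(-22137 + \frac{1}{-27137 + 5041}\right) \left(-777 - 29084\right) = \left(-22137 + \frac{1}{-22096}\right) \left(-777 - 29084\right) = \left(-22137 - \frac{1}{22096}\right) \left(-29861\right) = \left(- \frac{489139153}{22096}\right) \left(-29861\right) = \frac{14606184247733}{22096}$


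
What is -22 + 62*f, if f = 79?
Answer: 4876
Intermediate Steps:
-22 + 62*f = -22 + 62*79 = -22 + 4898 = 4876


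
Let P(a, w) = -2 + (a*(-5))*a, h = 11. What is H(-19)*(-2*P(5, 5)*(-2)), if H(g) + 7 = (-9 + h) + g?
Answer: 12192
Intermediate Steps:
H(g) = -5 + g (H(g) = -7 + ((-9 + 11) + g) = -7 + (2 + g) = -5 + g)
P(a, w) = -2 - 5*a² (P(a, w) = -2 + (-5*a)*a = -2 - 5*a²)
H(-19)*(-2*P(5, 5)*(-2)) = (-5 - 19)*(-2*(-2 - 5*5²)*(-2)) = -24*(-2*(-2 - 5*25))*(-2) = -24*(-2*(-2 - 125))*(-2) = -24*(-2*(-127))*(-2) = -6096*(-2) = -24*(-508) = 12192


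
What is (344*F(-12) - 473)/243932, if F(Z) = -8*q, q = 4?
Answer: -11481/243932 ≈ -0.047066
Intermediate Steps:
F(Z) = -32 (F(Z) = -8*4 = -32)
(344*F(-12) - 473)/243932 = (344*(-32) - 473)/243932 = (-11008 - 473)*(1/243932) = -11481*1/243932 = -11481/243932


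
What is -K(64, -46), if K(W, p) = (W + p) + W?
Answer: -82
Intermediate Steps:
K(W, p) = p + 2*W
-K(64, -46) = -(-46 + 2*64) = -(-46 + 128) = -1*82 = -82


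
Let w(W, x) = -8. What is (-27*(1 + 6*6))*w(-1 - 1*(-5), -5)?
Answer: 7992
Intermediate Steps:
(-27*(1 + 6*6))*w(-1 - 1*(-5), -5) = -27*(1 + 6*6)*(-8) = -27*(1 + 36)*(-8) = -27*37*(-8) = -999*(-8) = 7992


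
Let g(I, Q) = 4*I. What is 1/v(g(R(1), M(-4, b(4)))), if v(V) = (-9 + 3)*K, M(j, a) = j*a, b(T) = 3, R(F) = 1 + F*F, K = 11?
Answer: -1/66 ≈ -0.015152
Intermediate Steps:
R(F) = 1 + F²
M(j, a) = a*j
v(V) = -66 (v(V) = (-9 + 3)*11 = -6*11 = -66)
1/v(g(R(1), M(-4, b(4)))) = 1/(-66) = -1/66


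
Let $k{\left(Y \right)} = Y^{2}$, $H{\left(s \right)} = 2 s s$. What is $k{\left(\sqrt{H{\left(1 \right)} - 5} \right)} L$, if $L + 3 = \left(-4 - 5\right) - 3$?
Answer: $45$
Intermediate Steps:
$H{\left(s \right)} = 2 s^{2}$
$L = -15$ ($L = -3 - 12 = -15$)
$k{\left(\sqrt{H{\left(1 \right)} - 5} \right)} L = \left(\sqrt{2 \cdot 1^{2} - 5}\right)^{2} \left(-15\right) = \left(\sqrt{2 \cdot 1 - 5}\right)^{2} \left(-15\right) = \left(\sqrt{2 - 5}\right)^{2} \left(-15\right) = \left(\sqrt{-3}\right)^{2} \left(-15\right) = \left(i \sqrt{3}\right)^{2} \left(-15\right) = \left(-3\right) \left(-15\right) = 45$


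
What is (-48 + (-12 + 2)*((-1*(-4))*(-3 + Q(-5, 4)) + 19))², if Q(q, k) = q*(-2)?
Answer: 268324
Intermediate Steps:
Q(q, k) = -2*q
(-48 + (-12 + 2)*((-1*(-4))*(-3 + Q(-5, 4)) + 19))² = (-48 + (-12 + 2)*((-1*(-4))*(-3 - 2*(-5)) + 19))² = (-48 - 10*(4*(-3 + 10) + 19))² = (-48 - 10*(4*7 + 19))² = (-48 - 10*(28 + 19))² = (-48 - 10*47)² = (-48 - 470)² = (-518)² = 268324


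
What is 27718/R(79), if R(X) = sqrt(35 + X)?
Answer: 13859*sqrt(114)/57 ≈ 2596.0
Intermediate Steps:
27718/R(79) = 27718/(sqrt(35 + 79)) = 27718/(sqrt(114)) = 27718*(sqrt(114)/114) = 13859*sqrt(114)/57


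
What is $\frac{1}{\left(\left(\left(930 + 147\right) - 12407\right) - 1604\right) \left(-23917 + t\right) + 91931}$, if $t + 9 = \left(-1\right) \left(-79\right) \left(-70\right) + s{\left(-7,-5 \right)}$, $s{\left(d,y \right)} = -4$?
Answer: $\frac{1}{381127571} \approx 2.6238 \cdot 10^{-9}$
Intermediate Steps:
$t = -5543$ ($t = -9 + \left(\left(-1\right) \left(-79\right) \left(-70\right) - 4\right) = -9 + \left(79 \left(-70\right) - 4\right) = -9 - 5534 = -5543$)
$\frac{1}{\left(\left(\left(930 + 147\right) - 12407\right) - 1604\right) \left(-23917 + t\right) + 91931} = \frac{1}{\left(\left(\left(930 + 147\right) - 12407\right) - 1604\right) \left(-23917 - 5543\right) + 91931} = \frac{1}{\left(\left(1077 - 12407\right) - 1604\right) \left(-29460\right) + 91931} = \frac{1}{\left(-11330 - 1604\right) \left(-29460\right) + 91931} = \frac{1}{\left(-12934\right) \left(-29460\right) + 91931} = \frac{1}{381035640 + 91931} = \frac{1}{381127571}$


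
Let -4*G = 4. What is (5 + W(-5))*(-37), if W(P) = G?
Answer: -148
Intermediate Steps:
G = -1 (G = -1/4*4 = -1)
W(P) = -1
(5 + W(-5))*(-37) = (5 - 1)*(-37) = 4*(-37) = -148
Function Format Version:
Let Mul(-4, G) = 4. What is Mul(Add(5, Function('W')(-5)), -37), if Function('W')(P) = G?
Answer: -148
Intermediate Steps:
G = -1 (G = Mul(Rational(-1, 4), 4) = -1)
Function('W')(P) = -1
Mul(Add(5, Function('W')(-5)), -37) = Mul(Add(5, -1), -37) = Mul(4, -37) = -148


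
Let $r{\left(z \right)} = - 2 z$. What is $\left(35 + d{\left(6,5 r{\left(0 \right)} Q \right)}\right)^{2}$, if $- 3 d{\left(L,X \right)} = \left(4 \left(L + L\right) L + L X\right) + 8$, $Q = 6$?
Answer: $\frac{36481}{9} \approx 4053.4$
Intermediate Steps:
$d{\left(L,X \right)} = - \frac{8}{3} - \frac{8 L^{2}}{3} - \frac{L X}{3}$ ($d{\left(L,X \right)} = - \frac{\left(4 \left(L + L\right) L + L X\right) + 8}{3} = - \frac{\left(4 \cdot 2 L L + L X\right) + 8}{3} = - \frac{\left(8 L L + L X\right) + 8}{3} = - \frac{\left(8 L^{2} + L X\right) + 8}{3} = - \frac{8 + 8 L^{2} + L X}{3} = - \frac{8}{3} - \frac{8 L^{2}}{3} - \frac{L X}{3}$)
$\left(35 + d{\left(6,5 r{\left(0 \right)} Q \right)}\right)^{2} = \left(35 - \left(\frac{8}{3} + 96 + 2 \cdot 5 \left(\left(-2\right) 0\right) 6\right)\right)^{2} = \left(35 - \left(\frac{296}{3} + 2 \cdot 5 \cdot 0 \cdot 6\right)\right)^{2} = \left(35 - \left(\frac{296}{3} + 2 \cdot 0 \cdot 6\right)\right)^{2} = \left(35 - \left(\frac{296}{3} + 0\right)\right)^{2} = \left(35 - \frac{296}{3}\right)^{2} = \left(- \frac{191}{3}\right)^{2} = \frac{36481}{9}$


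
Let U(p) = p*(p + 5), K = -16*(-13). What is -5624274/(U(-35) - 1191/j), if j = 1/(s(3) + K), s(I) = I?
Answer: 1874758/83417 ≈ 22.475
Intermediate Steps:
K = 208
j = 1/211 (j = 1/(3 + 208) = 1/211 ≈ 0.0047393)
U(p) = p*(5 + p)
-5624274/(U(-35) - 1191/j) = -5624274/(-35*(5 - 35) - 1191/1/211) = -5624274/(-35*(-30) - 1191*211) = -5624274/(1050 - 251301) = -5624274/(-250251) = -5624274*(-1/250251) = 1874758/83417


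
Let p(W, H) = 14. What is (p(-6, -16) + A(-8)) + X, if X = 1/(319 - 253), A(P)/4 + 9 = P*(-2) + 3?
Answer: 3565/66 ≈ 54.015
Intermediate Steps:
A(P) = -24 - 8*P (A(P) = -36 + 4*(P*(-2) + 3) = -36 + 4*(-2*P + 3) = -36 + 4*(3 - 2*P) = -36 + (12 - 8*P) = -24 - 8*P)
X = 1/66 ≈ 0.015152
(p(-6, -16) + A(-8)) + X = (14 + (-24 - 8*(-8))) + 1/66 = (14 + (-24 + 64)) + 1/66 = (14 + 40) + 1/66 = 54 + 1/66 = 3565/66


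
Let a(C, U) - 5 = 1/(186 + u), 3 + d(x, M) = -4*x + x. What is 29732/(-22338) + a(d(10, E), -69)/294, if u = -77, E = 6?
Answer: -11197561/8521947 ≈ -1.3140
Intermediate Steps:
d(x, M) = -3 - 3*x (d(x, M) = -3 + (-4*x + x) = -3 - 3*x)
a(C, U) = 546/109 (a(C, U) = 5 + 1/(186 - 77) = 5 + 1/109 = 546/109)
29732/(-22338) + a(d(10, E), -69)/294 = 29732/(-22338) + (546/109)/294 = 29732*(-1/22338) + (546/109)*(1/294) = -14866/11169 + 13/763 = -11197561/8521947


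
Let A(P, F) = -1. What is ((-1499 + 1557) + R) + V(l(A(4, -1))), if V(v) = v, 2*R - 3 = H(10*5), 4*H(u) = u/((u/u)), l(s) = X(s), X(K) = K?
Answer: 259/4 ≈ 64.750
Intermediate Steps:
l(s) = s
H(u) = u/4 (H(u) = (u/((u/u)))/4 = (u/1)/4 = (u*1)/4 = u/4)
R = 31/4 (R = 3/2 + ((10*5)/4)/2 = 3/2 + ((1/4)*50)/2 = 3/2 + (1/2)*(25/2) = 3/2 + 25/4 = 31/4 ≈ 7.7500)
((-1499 + 1557) + R) + V(l(A(4, -1))) = ((-1499 + 1557) + 31/4) - 1 = (58 + 31/4) - 1 = 263/4 - 1 = 259/4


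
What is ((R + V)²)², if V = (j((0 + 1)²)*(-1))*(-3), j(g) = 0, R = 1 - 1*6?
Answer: 625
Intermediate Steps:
R = -5 (R = 1 - 6 = -5)
V = 0 (V = (0*(-1))*(-3) = 0*(-3) = 0)
((R + V)²)² = ((-5 + 0)²)² = ((-5)²)² = 25² = 625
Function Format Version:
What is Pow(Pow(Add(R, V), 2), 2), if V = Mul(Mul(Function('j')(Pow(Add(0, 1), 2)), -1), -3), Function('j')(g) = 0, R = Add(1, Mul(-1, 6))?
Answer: 625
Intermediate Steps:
R = -5 (R = Add(1, -6) = -5)
V = 0 (V = Mul(Mul(0, -1), -3) = Mul(0, -3) = 0)
Pow(Pow(Add(R, V), 2), 2) = Pow(Pow(Add(-5, 0), 2), 2) = Pow(Pow(-5, 2), 2) = Pow(25, 2) = 625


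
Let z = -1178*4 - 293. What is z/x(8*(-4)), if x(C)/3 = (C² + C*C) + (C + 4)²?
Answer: -5005/8496 ≈ -0.58910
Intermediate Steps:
z = -5005 (z = -1178*4 - 293 = -4712 - 293 = -5005)
x(C) = 3*(4 + C)² + 6*C² (x(C) = 3*((C² + C*C) + (C + 4)²) = 3*((C² + C²) + (4 + C)²) = 3*(2*C² + (4 + C)²) = 3*((4 + C)² + 2*C²) = 3*(4 + C)² + 6*C²)
z/x(8*(-4)) = -5005/(48 + 9*(8*(-4))² + 24*(8*(-4))) = -5005/(48 + 9*(-32)² + 24*(-32)) = -5005/(48 + 9*1024 - 768) = -5005/(48 + 9216 - 768) = -5005/8496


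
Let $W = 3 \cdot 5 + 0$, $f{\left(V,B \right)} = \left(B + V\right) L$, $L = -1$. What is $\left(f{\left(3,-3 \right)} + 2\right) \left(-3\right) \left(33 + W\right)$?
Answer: $-288$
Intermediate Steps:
$f{\left(V,B \right)} = - B - V$ ($f{\left(V,B \right)} = \left(B + V\right) \left(-1\right) = - B - V$)
$W = 15$ ($W = 15 + 0 = 15$)
$\left(f{\left(3,-3 \right)} + 2\right) \left(-3\right) \left(33 + W\right) = \left(\left(\left(-1\right) \left(-3\right) - 3\right) + 2\right) \left(-3\right) \left(33 + 15\right) = \left(\left(3 - 3\right) + 2\right) \left(-3\right) 48 = \left(0 + 2\right) \left(-3\right) 48 = 2 \left(-3\right) 48 = \left(-6\right) 48 = -288$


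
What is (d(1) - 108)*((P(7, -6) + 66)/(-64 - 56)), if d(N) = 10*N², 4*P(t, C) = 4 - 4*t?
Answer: 49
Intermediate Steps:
P(t, C) = 1 - t (P(t, C) = (4 - 4*t)/4 = 1 - t)
(d(1) - 108)*((P(7, -6) + 66)/(-64 - 56)) = (10*1² - 108)*(((1 - 1*7) + 66)/(-64 - 56)) = (10*1 - 108)*(((1 - 7) + 66)/(-120)) = (10 - 108)*((-6 + 66)*(-1/120)) = -5880*(-1)/120 = -98*(-½) = 49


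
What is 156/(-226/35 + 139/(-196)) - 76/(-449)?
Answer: -22703124/1051109 ≈ -21.599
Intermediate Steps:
156/(-226/35 + 139/(-196)) - 76/(-449) = 156/(-226*1/35 + 139*(-1/196)) - 76*(-1/449) = 156/(-226/35 - 139/196) + 76/449 = 156/(-7023/980) + 76/449 = 156*(-980/7023) + 76/449 = -50960/2341 + 76/449 = -22703124/1051109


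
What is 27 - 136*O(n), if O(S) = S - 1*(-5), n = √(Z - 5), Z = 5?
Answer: -653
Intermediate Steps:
n = 0 (n = √(5 - 5) = √0 = 0)
O(S) = 5 + S (O(S) = S + 5 = 5 + S)
27 - 136*O(n) = 27 - 136*(5 + 0) = 27 - 136*5 = 27 - 680 = -653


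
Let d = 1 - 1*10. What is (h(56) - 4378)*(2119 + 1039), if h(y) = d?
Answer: -13854146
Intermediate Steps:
d = -9 (d = 1 - 10 = -9)
h(y) = -9
(h(56) - 4378)*(2119 + 1039) = (-9 - 4378)*(2119 + 1039) = -4387*3158 = -13854146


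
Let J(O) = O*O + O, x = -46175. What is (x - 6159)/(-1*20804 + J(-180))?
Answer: -26167/5708 ≈ -4.5843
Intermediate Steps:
J(O) = O + O² (J(O) = O² + O = O + O²)
(x - 6159)/(-1*20804 + J(-180)) = (-46175 - 6159)/(-1*20804 - 180*(1 - 180)) = -52334/(-20804 - 180*(-179)) = -52334/(-20804 + 32220) = -52334/11416 = -52334*1/11416 = -26167/5708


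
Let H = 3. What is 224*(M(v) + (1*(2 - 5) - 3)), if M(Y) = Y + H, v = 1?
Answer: -448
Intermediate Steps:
M(Y) = 3 + Y (M(Y) = Y + 3 = 3 + Y)
224*(M(v) + (1*(2 - 5) - 3)) = 224*((3 + 1) + (1*(2 - 5) - 3)) = 224*(4 + (1*(-3) - 3)) = 224*(4 + (-3 - 3)) = 224*(4 - 6) = 224*(-2) = -448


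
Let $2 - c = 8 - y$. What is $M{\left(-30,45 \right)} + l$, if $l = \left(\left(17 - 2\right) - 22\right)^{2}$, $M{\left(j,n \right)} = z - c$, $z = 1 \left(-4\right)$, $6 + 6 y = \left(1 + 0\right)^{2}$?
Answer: $\frac{311}{6} \approx 51.833$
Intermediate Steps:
$y = - \frac{5}{6}$ ($y = -1 + \frac{\left(1 + 0\right)^{2}}{6} = -1 + \frac{1^{2}}{6} = -1 + \frac{1}{6} \cdot 1 = -1 + \frac{1}{6} = - \frac{5}{6} \approx -0.83333$)
$c = - \frac{41}{6}$ ($c = 2 - \left(8 - - \frac{5}{6}\right) = 2 - \left(8 + \frac{5}{6}\right) = 2 - \frac{53}{6} = - \frac{41}{6} \approx -6.8333$)
$z = -4$
$M{\left(j,n \right)} = \frac{17}{6}$ ($M{\left(j,n \right)} = -4 - - \frac{41}{6} = -4 + \frac{41}{6} = \frac{17}{6}$)
$l = 49$ ($l = \left(15 - 22\right)^{2} = \left(-7\right)^{2} = 49$)
$M{\left(-30,45 \right)} + l = \frac{17}{6} + 49 = \frac{311}{6}$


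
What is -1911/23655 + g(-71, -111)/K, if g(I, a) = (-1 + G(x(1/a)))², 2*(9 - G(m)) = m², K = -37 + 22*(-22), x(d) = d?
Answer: -507953573237953/2494544912105940 ≈ -0.20363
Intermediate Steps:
K = -521 (K = -37 - 484 = -521)
G(m) = 9 - m²/2
g(I, a) = (8 - 1/(2*a²))² (g(I, a) = (-1 + (9 - 1/(2*a²)))² = (8 - 1/(2*a²))²)
-1911/23655 + g(-71, -111)/K = -1911/23655 + ((¼)*(-1 + 16*(-111)²)²/(-111)⁴)/(-521) = -1911*1/23655 + ((¼)*(1/151807041)*(-1 + 16*12321)²)*(-1/521) = -637/7885 + ((¼)*(1/151807041)*(-1 + 197136)²)*(-1/521) = -637/7885 + ((¼)*(1/151807041)*197135²)*(-1/521) = -637/7885 + ((¼)*(1/151807041)*38862208225)*(-1/521) = -637/7885 + (38862208225/607228164)*(-1/521) = -637/7885 - 38862208225/316365873444 = -507953573237953/2494544912105940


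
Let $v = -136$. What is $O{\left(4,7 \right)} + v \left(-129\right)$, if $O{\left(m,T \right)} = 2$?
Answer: $17546$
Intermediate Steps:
$O{\left(4,7 \right)} + v \left(-129\right) = 2 - -17544 = 2 + 17544 = 17546$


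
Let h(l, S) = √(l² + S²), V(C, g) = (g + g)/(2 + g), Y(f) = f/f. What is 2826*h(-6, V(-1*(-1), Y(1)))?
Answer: 1884*√82 ≈ 17060.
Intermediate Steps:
Y(f) = 1
V(C, g) = 2*g/(2 + g) (V(C, g) = (2*g)/(2 + g) = 2*g/(2 + g))
h(l, S) = √(S² + l²)
2826*h(-6, V(-1*(-1), Y(1))) = 2826*√((2*1/(2 + 1))² + (-6)²) = 2826*√((2*1/3)² + 36) = 2826*√((2*1*(⅓))² + 36) = 2826*√((⅔)² + 36) = 2826*√(4/9 + 36) = 2826*√(328/9) = 2826*(2*√82/3) = 1884*√82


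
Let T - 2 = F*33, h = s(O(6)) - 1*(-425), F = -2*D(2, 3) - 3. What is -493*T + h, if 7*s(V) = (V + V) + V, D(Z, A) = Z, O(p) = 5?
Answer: 793269/7 ≈ 1.1332e+5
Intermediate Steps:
F = -7 (F = -2*2 - 3 = -4 - 3 = -7)
s(V) = 3*V/7 (s(V) = ((V + V) + V)/7 = (2*V + V)/7 = (3*V)/7 = 3*V/7)
h = 2990/7 (h = (3/7)*5 - 1*(-425) = 15/7 + 425 = 2990/7 ≈ 427.14)
T = -229 (T = 2 - 7*33 = 2 - 231 = -229)
-493*T + h = -493*(-229) + 2990/7 = 112897 + 2990/7 = 793269/7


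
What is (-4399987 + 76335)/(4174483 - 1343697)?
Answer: -2161826/1415393 ≈ -1.5274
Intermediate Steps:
(-4399987 + 76335)/(4174483 - 1343697) = -4323652/2830786 = -4323652*1/2830786 = -2161826/1415393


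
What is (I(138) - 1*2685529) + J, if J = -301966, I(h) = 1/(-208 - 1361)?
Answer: -4687379656/1569 ≈ -2.9875e+6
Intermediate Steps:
I(h) = -1/1569 (I(h) = 1/(-1569) = -1/1569)
(I(138) - 1*2685529) + J = (-1/1569 - 1*2685529) - 301966 = (-1/1569 - 2685529) - 301966 = -4213595002/1569 - 301966 = -4687379656/1569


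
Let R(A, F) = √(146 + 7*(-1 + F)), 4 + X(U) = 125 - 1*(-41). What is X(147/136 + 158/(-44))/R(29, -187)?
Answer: -27*I*√130/65 ≈ -4.7361*I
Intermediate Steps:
X(U) = 162 (X(U) = -4 + (125 - 1*(-41)) = -4 + (125 + 41) = -4 + 166 = 162)
R(A, F) = √(139 + 7*F) (R(A, F) = √(146 + (-7 + 7*F)) = √(139 + 7*F))
X(147/136 + 158/(-44))/R(29, -187) = 162/(√(139 + 7*(-187))) = 162/(√(139 - 1309)) = 162/(√(-1170)) = 162/((3*I*√130)) = 162*(-I*√130/390) = -27*I*√130/65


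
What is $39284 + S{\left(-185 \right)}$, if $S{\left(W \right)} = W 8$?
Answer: $37804$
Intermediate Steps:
$S{\left(W \right)} = 8 W$
$39284 + S{\left(-185 \right)} = 39284 + 8 \left(-185\right) = 39284 - 1480 = 37804$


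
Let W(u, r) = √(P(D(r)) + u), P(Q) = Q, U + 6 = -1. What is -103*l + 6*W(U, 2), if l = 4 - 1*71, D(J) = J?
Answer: 6901 + 6*I*√5 ≈ 6901.0 + 13.416*I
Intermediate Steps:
U = -7 (U = -6 - 1 = -7)
W(u, r) = √(r + u)
l = -67 (l = 4 - 71 = -67)
-103*l + 6*W(U, 2) = -103*(-67) + 6*√(2 - 7) = 6901 + 6*√(-5) = 6901 + 6*(I*√5) = 6901 + 6*I*√5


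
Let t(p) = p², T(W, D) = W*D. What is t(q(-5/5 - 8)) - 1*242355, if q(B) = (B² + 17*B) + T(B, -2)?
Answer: -239439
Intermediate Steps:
T(W, D) = D*W
q(B) = B² + 15*B (q(B) = (B² + 17*B) - 2*B = B² + 15*B)
t(q(-5/5 - 8)) - 1*242355 = ((-5/5 - 8)*(15 + (-5/5 - 8)))² - 1*242355 = ((-5*⅕ - 8)*(15 + (-5*⅕ - 8)))² - 242355 = ((-1 - 8)*(15 + (-1 - 8)))² - 242355 = (-9*(15 - 9))² - 242355 = (-9*6)² - 242355 = (-54)² - 242355 = 2916 - 242355 = -239439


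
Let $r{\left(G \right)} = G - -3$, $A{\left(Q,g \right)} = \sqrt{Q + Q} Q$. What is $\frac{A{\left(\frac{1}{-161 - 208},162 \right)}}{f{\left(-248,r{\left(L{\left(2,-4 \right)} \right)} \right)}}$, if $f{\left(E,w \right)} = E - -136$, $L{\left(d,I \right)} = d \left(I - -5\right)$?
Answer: $\frac{i \sqrt{82}}{5083344} \approx 1.7814 \cdot 10^{-6} i$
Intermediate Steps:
$L{\left(d,I \right)} = d \left(5 + I\right)$ ($L{\left(d,I \right)} = d \left(I + 5\right) = d \left(5 + I\right)$)
$A{\left(Q,g \right)} = \sqrt{2} Q^{\frac{3}{2}}$ ($A{\left(Q,g \right)} = \sqrt{2 Q} Q = \sqrt{2} \sqrt{Q} Q = \sqrt{2} Q^{\frac{3}{2}}$)
$r{\left(G \right)} = 3 + G$ ($r{\left(G \right)} = G + 3 = 3 + G$)
$f{\left(E,w \right)} = 136 + E$ ($f{\left(E,w \right)} = E + 136 = 136 + E$)
$\frac{A{\left(\frac{1}{-161 - 208},162 \right)}}{f{\left(-248,r{\left(L{\left(2,-4 \right)} \right)} \right)}} = \frac{\sqrt{2} \left(\frac{1}{-161 - 208}\right)^{\frac{3}{2}}}{136 - 248} = \frac{\sqrt{2} \left(\frac{1}{-369}\right)^{\frac{3}{2}}}{-112} = \sqrt{2} \left(- \frac{1}{369}\right)^{\frac{3}{2}} \left(- \frac{1}{112}\right) = \sqrt{2} \left(- \frac{i \sqrt{41}}{45387}\right) \left(- \frac{1}{112}\right) = - \frac{i \sqrt{82}}{45387} \left(- \frac{1}{112}\right) = \frac{i \sqrt{82}}{5083344}$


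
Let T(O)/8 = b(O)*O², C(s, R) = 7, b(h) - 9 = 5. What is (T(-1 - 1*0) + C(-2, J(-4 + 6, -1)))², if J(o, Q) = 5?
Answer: 14161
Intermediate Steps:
b(h) = 14 (b(h) = 9 + 5 = 14)
T(O) = 112*O² (T(O) = 8*(14*O²) = 112*O²)
(T(-1 - 1*0) + C(-2, J(-4 + 6, -1)))² = (112*(-1 - 1*0)² + 7)² = (112*(-1 + 0)² + 7)² = (112*(-1)² + 7)² = (112*1 + 7)² = (112 + 7)² = 119² = 14161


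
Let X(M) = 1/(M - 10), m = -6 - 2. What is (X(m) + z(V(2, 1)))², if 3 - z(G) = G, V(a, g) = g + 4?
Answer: 1369/324 ≈ 4.2253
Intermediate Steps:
V(a, g) = 4 + g
z(G) = 3 - G
m = -8
X(M) = 1/(-10 + M)
(X(m) + z(V(2, 1)))² = (1/(-10 - 8) + (3 - (4 + 1)))² = (1/(-18) + (3 - 1*5))² = (-1/18 + (3 - 5))² = (-1/18 - 2)² = (-37/18)² = 1369/324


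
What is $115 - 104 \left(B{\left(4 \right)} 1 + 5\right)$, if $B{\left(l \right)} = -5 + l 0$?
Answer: $115$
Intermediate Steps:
$B{\left(l \right)} = -5$ ($B{\left(l \right)} = -5 + 0 = -5$)
$115 - 104 \left(B{\left(4 \right)} 1 + 5\right) = 115 - 104 \left(\left(-5\right) 1 + 5\right) = 115 - 104 \left(-5 + 5\right) = 115 - 0 = 115 + 0 = 115$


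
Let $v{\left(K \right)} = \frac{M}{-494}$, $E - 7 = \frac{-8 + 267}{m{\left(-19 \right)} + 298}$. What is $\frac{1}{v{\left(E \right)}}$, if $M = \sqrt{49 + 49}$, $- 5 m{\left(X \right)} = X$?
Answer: $- \frac{247 \sqrt{2}}{7} \approx -49.902$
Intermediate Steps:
$m{\left(X \right)} = - \frac{X}{5}$
$E = \frac{11858}{1509}$ ($E = 7 + \frac{-8 + 267}{\left(- \frac{1}{5}\right) \left(-19\right) + 298} = 7 + \frac{259}{\frac{19}{5} + 298} = 7 + \frac{259}{\frac{1509}{5}} = 7 + 259 \cdot \frac{5}{1509} = 7 + \frac{1295}{1509} = \frac{11858}{1509} \approx 7.8582$)
$M = 7 \sqrt{2}$ ($M = \sqrt{98} = 7 \sqrt{2} \approx 9.8995$)
$v{\left(K \right)} = - \frac{7 \sqrt{2}}{494}$ ($v{\left(K \right)} = \frac{7 \sqrt{2}}{-494} = 7 \sqrt{2} \left(- \frac{1}{494}\right) = - \frac{7 \sqrt{2}}{494}$)
$\frac{1}{v{\left(E \right)}} = \frac{1}{\left(- \frac{7}{494}\right) \sqrt{2}} = - \frac{247 \sqrt{2}}{7}$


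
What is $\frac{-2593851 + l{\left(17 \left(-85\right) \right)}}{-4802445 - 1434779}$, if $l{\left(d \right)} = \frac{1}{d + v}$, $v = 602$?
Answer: $\frac{1093308197}{2628989916} \approx 0.41587$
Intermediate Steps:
$l{\left(d \right)} = \frac{1}{602 + d}$ ($l{\left(d \right)} = \frac{1}{d + 602} = \frac{1}{602 + d}$)
$\frac{-2593851 + l{\left(17 \left(-85\right) \right)}}{-4802445 - 1434779} = \frac{-2593851 + \frac{1}{602 + 17 \left(-85\right)}}{-4802445 - 1434779} = \frac{-2593851 + \frac{1}{602 - 1445}}{-6237224} = \left(-2593851 + \frac{1}{-843}\right) \left(- \frac{1}{6237224}\right) = \left(-2593851 - \frac{1}{843}\right) \left(- \frac{1}{6237224}\right) = \left(- \frac{2186616394}{843}\right) \left(- \frac{1}{6237224}\right) = \frac{1093308197}{2628989916}$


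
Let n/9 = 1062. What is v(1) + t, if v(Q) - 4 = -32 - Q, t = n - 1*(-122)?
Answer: 9651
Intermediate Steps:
n = 9558 (n = 9*1062 = 9558)
t = 9680 (t = 9558 - 1*(-122) = 9558 + 122 = 9680)
v(Q) = -28 - Q (v(Q) = 4 + (-32 - Q) = -28 - Q)
v(1) + t = (-28 - 1*1) + 9680 = (-28 - 1) + 9680 = -29 + 9680 = 9651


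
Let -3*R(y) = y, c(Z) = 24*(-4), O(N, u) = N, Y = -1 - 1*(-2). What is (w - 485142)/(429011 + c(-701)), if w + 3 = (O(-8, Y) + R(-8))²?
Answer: -4366049/3860235 ≈ -1.1310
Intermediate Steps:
Y = 1 (Y = -1 + 2 = 1)
c(Z) = -96
R(y) = -y/3
w = 229/9 (w = -3 + (-8 - ⅓*(-8))² = -3 + (-8 + 8/3)² = -3 + (-16/3)² = -3 + 256/9 = 229/9 ≈ 25.444)
(w - 485142)/(429011 + c(-701)) = (229/9 - 485142)/(429011 - 96) = -4366049/9/428915 = -4366049/9*1/428915 = -4366049/3860235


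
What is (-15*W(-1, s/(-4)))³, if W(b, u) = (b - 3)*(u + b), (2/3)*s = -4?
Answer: 27000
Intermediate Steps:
s = -6 (s = (3/2)*(-4) = -6)
W(b, u) = (-3 + b)*(b + u)
(-15*W(-1, s/(-4)))³ = (-15*((-1)² - 3*(-1) - (-18)/(-4) - (-6)/(-4)))³ = (-15*(1 + 3 - (-18)*(-1)/4 - (-6)*(-1)/4))³ = (-15*(1 + 3 - 3*3/2 - 1*3/2))³ = (-15*(1 + 3 - 9/2 - 3/2))³ = (-15*(-2))³ = 30³ = 27000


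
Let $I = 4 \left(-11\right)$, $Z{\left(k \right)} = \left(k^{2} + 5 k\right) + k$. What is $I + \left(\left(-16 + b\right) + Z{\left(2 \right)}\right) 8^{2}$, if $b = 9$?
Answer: $532$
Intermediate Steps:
$Z{\left(k \right)} = k^{2} + 6 k$
$I = -44$
$I + \left(\left(-16 + b\right) + Z{\left(2 \right)}\right) 8^{2} = -44 + \left(\left(-16 + 9\right) + 2 \left(6 + 2\right)\right) 8^{2} = -44 + \left(-7 + 2 \cdot 8\right) 64 = -44 + \left(-7 + 16\right) 64 = -44 + 9 \cdot 64 = -44 + 576 = 532$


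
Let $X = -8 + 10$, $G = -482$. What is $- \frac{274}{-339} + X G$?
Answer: $- \frac{326522}{339} \approx -963.19$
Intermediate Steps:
$X = 2$
$- \frac{274}{-339} + X G = - \frac{274}{-339} + 2 \left(-482\right) = \left(-274\right) \left(- \frac{1}{339}\right) - 964 = \frac{274}{339} - 964 = - \frac{326522}{339}$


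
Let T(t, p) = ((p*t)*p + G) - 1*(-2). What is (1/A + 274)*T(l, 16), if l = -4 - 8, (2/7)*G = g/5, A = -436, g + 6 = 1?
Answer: -734339061/872 ≈ -8.4213e+5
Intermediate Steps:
g = -5 (g = -6 + 1 = -5)
G = -7/2 (G = 7*(-5/5)/2 = 7*(-5*1/5)/2 = (7/2)*(-1) = -7/2 ≈ -3.5000)
l = -12
T(t, p) = -3/2 + t*p**2 (T(t, p) = ((p*t)*p - 7/2) - 1*(-2) = (t*p**2 - 7/2) + 2 = (-7/2 + t*p**2) + 2 = -3/2 + t*p**2)
(1/A + 274)*T(l, 16) = (1/(-436) + 274)*(-3/2 - 12*16**2) = (-1/436 + 274)*(-3/2 - 12*256) = 119463*(-3/2 - 3072)/436 = (119463/436)*(-6147/2) = -734339061/872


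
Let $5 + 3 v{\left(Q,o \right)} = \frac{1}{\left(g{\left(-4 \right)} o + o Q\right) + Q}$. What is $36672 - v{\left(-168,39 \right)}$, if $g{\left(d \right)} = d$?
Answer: $\frac{756504397}{20628} \approx 36674.0$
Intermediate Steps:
$v{\left(Q,o \right)} = - \frac{5}{3} + \frac{1}{3 \left(Q - 4 o + Q o\right)}$ ($v{\left(Q,o \right)} = - \frac{5}{3} + \frac{1}{3 \left(\left(- 4 o + o Q\right) + Q\right)} = - \frac{5}{3} + \frac{1}{3 \left(\left(- 4 o + Q o\right) + Q\right)} = - \frac{5}{3} + \frac{1}{3 \left(Q - 4 o + Q o\right)}$)
$36672 - v{\left(-168,39 \right)} = 36672 - \frac{1 - -840 + 20 \cdot 39 - \left(-840\right) 39}{3 \left(-168 - 156 - 6552\right)} = 36672 - \frac{1 + 840 + 780 + 32760}{3 \left(-168 - 156 - 6552\right)} = 36672 - \frac{1}{3} \frac{1}{-6876} \cdot 34381 = 36672 - \frac{1}{3} \left(- \frac{1}{6876}\right) 34381 = 36672 - - \frac{34381}{20628} = 36672 + \frac{34381}{20628} = \frac{756504397}{20628}$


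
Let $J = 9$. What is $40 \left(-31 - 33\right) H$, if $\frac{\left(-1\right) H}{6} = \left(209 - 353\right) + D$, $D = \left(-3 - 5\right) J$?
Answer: $-3317760$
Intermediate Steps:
$D = -72$ ($D = \left(-3 - 5\right) 9 = \left(-8\right) 9 = -72$)
$H = 1296$ ($H = - 6 \left(\left(209 - 353\right) - 72\right) = - 6 \left(-144 - 72\right) = \left(-6\right) \left(-216\right) = 1296$)
$40 \left(-31 - 33\right) H = 40 \left(-31 - 33\right) 1296 = 40 \left(-64\right) 1296 = \left(-2560\right) 1296 = -3317760$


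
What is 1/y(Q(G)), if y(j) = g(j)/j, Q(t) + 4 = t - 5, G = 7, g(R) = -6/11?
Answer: 11/3 ≈ 3.6667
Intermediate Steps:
g(R) = -6/11 (g(R) = -6*1/11 = -6/11)
Q(t) = -9 + t (Q(t) = -4 + (t - 5) = -4 + (-5 + t) = -9 + t)
y(j) = -6/(11*j)
1/y(Q(G)) = 1/(-6/(11*(-9 + 7))) = 1/(-6/11/(-2)) = 1/(-6/11*(-½)) = 1/(3/11) = 11/3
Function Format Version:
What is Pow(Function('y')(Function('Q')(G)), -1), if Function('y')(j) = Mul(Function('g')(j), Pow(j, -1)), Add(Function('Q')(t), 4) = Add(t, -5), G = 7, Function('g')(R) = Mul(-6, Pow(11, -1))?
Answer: Rational(11, 3) ≈ 3.6667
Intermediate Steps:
Function('g')(R) = Rational(-6, 11) (Function('g')(R) = Mul(-6, Rational(1, 11)) = Rational(-6, 11))
Function('Q')(t) = Add(-9, t) (Function('Q')(t) = Add(-4, Add(t, -5)) = Add(-4, Add(-5, t)) = Add(-9, t))
Function('y')(j) = Mul(Rational(-6, 11), Pow(j, -1))
Pow(Function('y')(Function('Q')(G)), -1) = Pow(Mul(Rational(-6, 11), Pow(Add(-9, 7), -1)), -1) = Pow(Mul(Rational(-6, 11), Pow(-2, -1)), -1) = Pow(Mul(Rational(-6, 11), Rational(-1, 2)), -1) = Pow(Rational(3, 11), -1) = Rational(11, 3)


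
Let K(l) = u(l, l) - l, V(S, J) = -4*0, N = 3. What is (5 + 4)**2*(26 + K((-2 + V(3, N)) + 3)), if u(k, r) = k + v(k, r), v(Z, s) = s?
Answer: 2187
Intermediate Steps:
V(S, J) = 0
u(k, r) = k + r
K(l) = l (K(l) = (l + l) - l = 2*l - l = l)
(5 + 4)**2*(26 + K((-2 + V(3, N)) + 3)) = (5 + 4)**2*(26 + ((-2 + 0) + 3)) = 9**2*(26 + (-2 + 3)) = 81*(26 + 1) = 81*27 = 2187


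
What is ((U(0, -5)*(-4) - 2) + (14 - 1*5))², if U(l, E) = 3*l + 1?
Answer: 9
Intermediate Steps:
U(l, E) = 1 + 3*l
((U(0, -5)*(-4) - 2) + (14 - 1*5))² = (((1 + 3*0)*(-4) - 2) + (14 - 1*5))² = (((1 + 0)*(-4) - 2) + (14 - 5))² = ((1*(-4) - 2) + 9)² = ((-4 - 2) + 9)² = (-6 + 9)² = 3² = 9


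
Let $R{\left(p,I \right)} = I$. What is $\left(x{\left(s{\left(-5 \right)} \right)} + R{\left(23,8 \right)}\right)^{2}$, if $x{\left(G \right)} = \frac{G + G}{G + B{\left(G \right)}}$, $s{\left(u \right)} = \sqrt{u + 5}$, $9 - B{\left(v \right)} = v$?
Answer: $64$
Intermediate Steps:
$B{\left(v \right)} = 9 - v$
$s{\left(u \right)} = \sqrt{5 + u}$
$x{\left(G \right)} = \frac{2 G}{9}$ ($x{\left(G \right)} = \frac{G + G}{G - \left(-9 + G\right)} = \frac{2 G}{9}$)
$\left(x{\left(s{\left(-5 \right)} \right)} + R{\left(23,8 \right)}\right)^{2} = \left(\frac{2 \sqrt{5 - 5}}{9} + 8\right)^{2} = \left(\frac{2 \sqrt{0}}{9} + 8\right)^{2} = \left(\frac{2}{9} \cdot 0 + 8\right)^{2} = \left(0 + 8\right)^{2} = 8^{2} = 64$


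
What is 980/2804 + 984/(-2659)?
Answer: -38329/1863959 ≈ -0.020563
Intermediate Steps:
980/2804 + 984/(-2659) = 980*(1/2804) + 984*(-1/2659) = 245/701 - 984/2659 = -38329/1863959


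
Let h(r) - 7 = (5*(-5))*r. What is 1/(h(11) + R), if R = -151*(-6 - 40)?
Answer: 1/6678 ≈ 0.00014975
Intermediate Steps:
R = 6946 (R = -151*(-46) = 6946)
h(r) = 7 - 25*r (h(r) = 7 + (5*(-5))*r = 7 - 25*r)
1/(h(11) + R) = 1/((7 - 25*11) + 6946) = 1/((7 - 275) + 6946) = 1/(-268 + 6946) = 1/6678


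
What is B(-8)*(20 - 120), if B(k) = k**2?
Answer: -6400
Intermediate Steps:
B(-8)*(20 - 120) = (-8)**2*(20 - 120) = 64*(-100) = -6400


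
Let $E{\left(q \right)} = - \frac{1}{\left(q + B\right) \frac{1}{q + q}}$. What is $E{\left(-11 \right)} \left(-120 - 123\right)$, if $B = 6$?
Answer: $\frac{5346}{5} \approx 1069.2$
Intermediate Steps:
$E{\left(q \right)} = - \frac{2 q}{6 + q}$ ($E{\left(q \right)} = - \frac{1}{\left(q + 6\right) \frac{1}{q + q}} = - \frac{1}{\left(6 + q\right) \frac{1}{2 q}} = - \frac{1}{\frac{1}{2} \frac{1}{q} \left(6 + q\right)} = - \frac{2 q}{6 + q}$)
$E{\left(-11 \right)} \left(-120 - 123\right) = \left(-2\right) \left(-11\right) \frac{1}{6 - 11} \left(-120 - 123\right) = \left(-2\right) \left(-11\right) \frac{1}{-5} \left(-243\right) = \left(-2\right) \left(-11\right) \left(- \frac{1}{5}\right) \left(-243\right) = \left(- \frac{22}{5}\right) \left(-243\right) = \frac{5346}{5}$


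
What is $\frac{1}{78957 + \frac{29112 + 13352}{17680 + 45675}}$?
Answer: $\frac{63355}{5002363199} \approx 1.2665 \cdot 10^{-5}$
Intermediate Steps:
$\frac{1}{78957 + \frac{29112 + 13352}{17680 + 45675}} = \frac{1}{78957 + \frac{42464}{63355}} = \frac{1}{\frac{5002363199}{63355}} = \frac{63355}{5002363199}$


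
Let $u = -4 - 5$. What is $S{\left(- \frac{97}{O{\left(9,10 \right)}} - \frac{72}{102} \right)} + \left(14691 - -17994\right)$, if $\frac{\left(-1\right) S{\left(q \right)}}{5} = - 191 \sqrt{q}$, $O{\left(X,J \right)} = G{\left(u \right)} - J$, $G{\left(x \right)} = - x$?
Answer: $32685 + \frac{955 \sqrt{27829}}{17} \approx 42056.0$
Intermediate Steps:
$u = -9$ ($u = -4 - 5 = -9$)
$O{\left(X,J \right)} = 9 - J$ ($O{\left(X,J \right)} = \left(-1\right) \left(-9\right) - J = 9 - J$)
$S{\left(q \right)} = 955 \sqrt{q}$ ($S{\left(q \right)} = - 5 \left(- 191 \sqrt{q}\right) = 955 \sqrt{q}$)
$S{\left(- \frac{97}{O{\left(9,10 \right)}} - \frac{72}{102} \right)} + \left(14691 - -17994\right) = 955 \sqrt{- \frac{97}{9 - 10} - \frac{72}{102}} + \left(14691 - -17994\right) = 955 \sqrt{- \frac{97}{9 - 10} - \frac{12}{17}} + \left(14691 + 17994\right) = 955 \sqrt{- \frac{97}{-1} - \frac{12}{17}} + 32685 = 955 \sqrt{\left(-97\right) \left(-1\right) - \frac{12}{17}} + 32685 = 955 \sqrt{97 - \frac{12}{17}} + 32685 = 955 \sqrt{\frac{1637}{17}} + 32685 = 955 \frac{\sqrt{27829}}{17} + 32685 = \frac{955 \sqrt{27829}}{17} + 32685 = 32685 + \frac{955 \sqrt{27829}}{17}$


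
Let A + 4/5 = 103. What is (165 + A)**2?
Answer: 1784896/25 ≈ 71396.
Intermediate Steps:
A = 511/5 (A = -4/5 + 103 = 511/5 ≈ 102.20)
(165 + A)**2 = (165 + 511/5)**2 = (1336/5)**2 = 1784896/25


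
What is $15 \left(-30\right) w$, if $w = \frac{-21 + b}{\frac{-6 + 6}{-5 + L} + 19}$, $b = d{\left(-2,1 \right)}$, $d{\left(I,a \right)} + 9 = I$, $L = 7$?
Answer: $\frac{14400}{19} \approx 757.89$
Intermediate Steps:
$d{\left(I,a \right)} = -9 + I$
$b = -11$ ($b = -9 - 2 = -11$)
$w = - \frac{32}{19}$ ($w = \frac{-21 - 11}{\frac{-6 + 6}{-5 + 7} + 19} = - \frac{32}{\frac{0}{2} + 19} = - \frac{32}{0 \cdot \frac{1}{2} + 19} = - \frac{32}{0 + 19} = - \frac{32}{19} \approx -1.6842$)
$15 \left(-30\right) w = 15 \left(-30\right) \left(- \frac{32}{19}\right) = \left(-450\right) \left(- \frac{32}{19}\right) = \frac{14400}{19}$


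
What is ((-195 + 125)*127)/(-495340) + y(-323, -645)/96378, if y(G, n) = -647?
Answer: 13407886/1193496963 ≈ 0.011234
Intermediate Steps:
((-195 + 125)*127)/(-495340) + y(-323, -645)/96378 = ((-195 + 125)*127)/(-495340) - 647/96378 = -70*127*(-1/495340) - 647*1/96378 = -8890*(-1/495340) - 647/96378 = 889/49534 - 647/96378 = 13407886/1193496963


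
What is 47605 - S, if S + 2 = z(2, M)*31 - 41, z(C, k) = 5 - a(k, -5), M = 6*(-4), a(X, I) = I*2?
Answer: 47183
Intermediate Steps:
a(X, I) = 2*I
M = -24
z(C, k) = 15 (z(C, k) = 5 - 2*(-5) = 5 - 1*(-10) = 5 + 10 = 15)
S = 422 (S = -2 + (15*31 - 41) = -2 + (465 - 41) = -2 + 424 = 422)
47605 - S = 47605 - 1*422 = 47605 - 422 = 47183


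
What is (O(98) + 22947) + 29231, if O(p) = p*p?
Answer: 61782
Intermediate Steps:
O(p) = p²
(O(98) + 22947) + 29231 = (98² + 22947) + 29231 = (9604 + 22947) + 29231 = 32551 + 29231 = 61782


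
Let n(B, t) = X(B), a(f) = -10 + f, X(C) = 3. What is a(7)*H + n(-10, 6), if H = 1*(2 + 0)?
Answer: -3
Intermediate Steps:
n(B, t) = 3
H = 2 (H = 1*2 = 2)
a(7)*H + n(-10, 6) = (-10 + 7)*2 + 3 = -3*2 + 3 = -6 + 3 = -3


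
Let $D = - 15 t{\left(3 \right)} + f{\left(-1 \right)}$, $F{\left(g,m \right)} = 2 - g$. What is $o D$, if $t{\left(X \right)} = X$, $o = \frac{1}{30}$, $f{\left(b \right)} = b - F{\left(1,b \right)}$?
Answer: $- \frac{47}{30} \approx -1.5667$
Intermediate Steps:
$f{\left(b \right)} = -1 + b$ ($f{\left(b \right)} = b - \left(2 - 1\right) = b - 1 = -1 + b$)
$o = \frac{1}{30} \approx 0.033333$
$D = -47$ ($D = \left(-15\right) 3 - 2 = -45 - 2 = -47$)
$o D = \frac{1}{30} \left(-47\right) = - \frac{47}{30}$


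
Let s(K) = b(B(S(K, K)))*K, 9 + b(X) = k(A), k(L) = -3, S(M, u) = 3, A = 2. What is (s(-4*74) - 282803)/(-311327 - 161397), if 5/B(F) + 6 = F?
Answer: 39893/67532 ≈ 0.59073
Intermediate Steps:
B(F) = 5/(-6 + F)
b(X) = -12 (b(X) = -9 - 3 = -12)
s(K) = -12*K
(s(-4*74) - 282803)/(-311327 - 161397) = (-(-48)*74 - 282803)/(-311327 - 161397) = (-12*(-296) - 282803)/(-472724) = (3552 - 282803)*(-1/472724) = -279251*(-1/472724) = 39893/67532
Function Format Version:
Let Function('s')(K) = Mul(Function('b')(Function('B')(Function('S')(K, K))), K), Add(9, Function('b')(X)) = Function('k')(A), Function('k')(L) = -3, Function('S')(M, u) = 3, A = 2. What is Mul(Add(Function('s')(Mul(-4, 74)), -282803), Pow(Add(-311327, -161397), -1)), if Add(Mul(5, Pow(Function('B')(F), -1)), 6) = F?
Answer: Rational(39893, 67532) ≈ 0.59073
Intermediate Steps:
Function('B')(F) = Mul(5, Pow(Add(-6, F), -1))
Function('b')(X) = -12 (Function('b')(X) = Add(-9, -3) = -12)
Function('s')(K) = Mul(-12, K)
Mul(Add(Function('s')(Mul(-4, 74)), -282803), Pow(Add(-311327, -161397), -1)) = Mul(Add(Mul(-12, Mul(-4, 74)), -282803), Pow(Add(-311327, -161397), -1)) = Mul(Add(Mul(-12, -296), -282803), Pow(-472724, -1)) = Mul(Add(3552, -282803), Rational(-1, 472724)) = Mul(-279251, Rational(-1, 472724)) = Rational(39893, 67532)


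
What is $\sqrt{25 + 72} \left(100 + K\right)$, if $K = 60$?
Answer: $160 \sqrt{97} \approx 1575.8$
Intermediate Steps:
$\sqrt{25 + 72} \left(100 + K\right) = \sqrt{25 + 72} \left(100 + 60\right) = \sqrt{97} \cdot 160 = 160 \sqrt{97}$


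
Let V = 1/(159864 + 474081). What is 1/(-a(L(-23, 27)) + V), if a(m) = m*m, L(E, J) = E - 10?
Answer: -633945/690366104 ≈ -0.00091827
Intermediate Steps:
L(E, J) = -10 + E
a(m) = m²
V = 1/633945 ≈ 1.5774e-6
1/(-a(L(-23, 27)) + V) = 1/(-(-10 - 23)² + 1/633945) = 1/(-1*(-33)² + 1/633945) = 1/(-1*1089 + 1/633945) = 1/(-1089 + 1/633945) = 1/(-690366104/633945) = -633945/690366104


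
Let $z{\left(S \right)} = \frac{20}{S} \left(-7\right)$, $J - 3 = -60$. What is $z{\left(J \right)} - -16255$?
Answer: $\frac{926675}{57} \approx 16257.0$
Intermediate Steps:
$J = -57$ ($J = 3 - 60 = -57$)
$z{\left(S \right)} = - \frac{140}{S}$
$z{\left(J \right)} - -16255 = - \frac{140}{-57} - -16255 = \left(-140\right) \left(- \frac{1}{57}\right) + 16255 = \frac{140}{57} + 16255 = \frac{926675}{57}$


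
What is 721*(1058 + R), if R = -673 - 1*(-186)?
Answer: 411691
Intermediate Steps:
R = -487 (R = -673 + 186 = -487)
721*(1058 + R) = 721*(1058 - 487) = 721*571 = 411691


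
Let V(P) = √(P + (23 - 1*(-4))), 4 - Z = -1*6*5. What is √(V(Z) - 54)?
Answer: √(-54 + √61) ≈ 6.7963*I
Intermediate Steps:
Z = 34 (Z = 4 - (-1*6)*5 = 4 - (-6)*5 = 4 - 1*(-30) = 4 + 30 = 34)
V(P) = √(27 + P) (V(P) = √(P + (23 + 4)) = √(P + 27) = √(27 + P))
√(V(Z) - 54) = √(√(27 + 34) - 54) = √(√61 - 54) = √(-54 + √61)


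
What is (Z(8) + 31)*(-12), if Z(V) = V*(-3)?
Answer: -84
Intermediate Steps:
Z(V) = -3*V
(Z(8) + 31)*(-12) = (-3*8 + 31)*(-12) = (-24 + 31)*(-12) = 7*(-12) = -84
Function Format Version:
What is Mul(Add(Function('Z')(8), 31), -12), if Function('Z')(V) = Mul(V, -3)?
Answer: -84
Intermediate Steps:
Function('Z')(V) = Mul(-3, V)
Mul(Add(Function('Z')(8), 31), -12) = Mul(Add(Mul(-3, 8), 31), -12) = Mul(Add(-24, 31), -12) = Mul(7, -12) = -84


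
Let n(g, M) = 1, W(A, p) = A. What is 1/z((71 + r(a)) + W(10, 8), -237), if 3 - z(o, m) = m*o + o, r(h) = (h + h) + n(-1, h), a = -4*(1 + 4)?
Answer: 1/9915 ≈ 0.00010086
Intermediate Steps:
a = -20 (a = -4*5 = -20)
r(h) = 1 + 2*h (r(h) = (h + h) + 1 = 2*h + 1 = 1 + 2*h)
z(o, m) = 3 - o - m*o (z(o, m) = 3 - (m*o + o) = 3 - (o + m*o) = 3 + (-o - m*o) = 3 - o - m*o)
1/z((71 + r(a)) + W(10, 8), -237) = 1/(3 - ((71 + (1 + 2*(-20))) + 10) - 1*(-237)*((71 + (1 + 2*(-20))) + 10)) = 1/(3 - ((71 + (1 - 40)) + 10) - 1*(-237)*((71 + (1 - 40)) + 10)) = 1/(3 - ((71 - 39) + 10) - 1*(-237)*((71 - 39) + 10)) = 1/(3 - (32 + 10) - 1*(-237)*(32 + 10)) = 1/(3 - 1*42 - 1*(-237)*42) = 1/(3 - 42 + 9954) = 1/9915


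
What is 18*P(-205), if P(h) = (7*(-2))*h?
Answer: 51660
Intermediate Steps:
P(h) = -14*h
18*P(-205) = 18*(-14*(-205)) = 18*2870 = 51660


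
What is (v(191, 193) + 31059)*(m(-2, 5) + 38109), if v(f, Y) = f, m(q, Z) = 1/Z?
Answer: 1190912500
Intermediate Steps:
(v(191, 193) + 31059)*(m(-2, 5) + 38109) = (191 + 31059)*(1/5 + 38109) = 31250*(⅕ + 38109) = 31250*(190546/5) = 1190912500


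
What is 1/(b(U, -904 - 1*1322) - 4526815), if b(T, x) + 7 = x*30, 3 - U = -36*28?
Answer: -1/4593602 ≈ -2.1769e-7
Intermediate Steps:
U = 1011 (U = 3 - (-36)*28 = 3 - 1*(-1008) = 3 + 1008 = 1011)
b(T, x) = -7 + 30*x (b(T, x) = -7 + x*30 = -7 + 30*x)
1/(b(U, -904 - 1*1322) - 4526815) = 1/((-7 + 30*(-904 - 1*1322)) - 4526815) = 1/((-7 + 30*(-904 - 1322)) - 4526815) = 1/((-7 + 30*(-2226)) - 4526815) = 1/((-7 - 66780) - 4526815) = 1/(-66787 - 4526815) = 1/(-4593602) = -1/4593602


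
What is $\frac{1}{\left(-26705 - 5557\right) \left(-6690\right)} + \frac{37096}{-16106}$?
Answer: $- \frac{4003266395387}{1738101377340} \approx -2.3032$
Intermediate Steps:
$\frac{1}{\left(-26705 - 5557\right) \left(-6690\right)} + \frac{37096}{-16106} = \frac{1}{-32262} \left(- \frac{1}{6690}\right) + 37096 \left(- \frac{1}{16106}\right) = \left(- \frac{1}{32262}\right) \left(- \frac{1}{6690}\right) - \frac{18548}{8053} = \frac{1}{215832780} - \frac{18548}{8053} = - \frac{4003266395387}{1738101377340}$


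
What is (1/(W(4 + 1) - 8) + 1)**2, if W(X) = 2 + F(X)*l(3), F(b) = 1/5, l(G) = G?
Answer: 484/729 ≈ 0.66392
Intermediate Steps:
F(b) = 1/5
W(X) = 13/5 (W(X) = 2 + (1/5)*3 = 2 + 3/5 = 13/5)
(1/(W(4 + 1) - 8) + 1)**2 = (1/(13/5 - 8) + 1)**2 = (1/(-27/5) + 1)**2 = (-5/27 + 1)**2 = (22/27)**2 = 484/729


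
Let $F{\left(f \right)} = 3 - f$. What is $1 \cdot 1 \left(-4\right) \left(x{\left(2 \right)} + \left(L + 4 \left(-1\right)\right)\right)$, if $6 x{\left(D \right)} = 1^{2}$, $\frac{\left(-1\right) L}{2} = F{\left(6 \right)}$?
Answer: $- \frac{26}{3} \approx -8.6667$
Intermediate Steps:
$L = 6$ ($L = - 2 \left(3 - 6\right) = \left(-2\right) \left(-3\right) = 6$)
$x{\left(D \right)} = \frac{1}{6}$ ($x{\left(D \right)} = \frac{1^{2}}{6} = \frac{1}{6} \cdot 1 = \frac{1}{6}$)
$1 \cdot 1 \left(-4\right) \left(x{\left(2 \right)} + \left(L + 4 \left(-1\right)\right)\right) = 1 \cdot 1 \left(-4\right) \left(\frac{1}{6} + \left(6 + 4 \left(-1\right)\right)\right) = 1 \left(-4\right) \left(\frac{1}{6} + \left(6 - 4\right)\right) = - 4 \left(\frac{1}{6} + 2\right) = \left(-4\right) \frac{13}{6} = - \frac{26}{3}$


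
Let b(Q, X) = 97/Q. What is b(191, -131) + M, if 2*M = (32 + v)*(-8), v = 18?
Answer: -38103/191 ≈ -199.49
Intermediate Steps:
M = -200 (M = ((32 + 18)*(-8))/2 = (50*(-8))/2 = (½)*(-400) = -200)
b(191, -131) + M = 97/191 - 200 = -38103/191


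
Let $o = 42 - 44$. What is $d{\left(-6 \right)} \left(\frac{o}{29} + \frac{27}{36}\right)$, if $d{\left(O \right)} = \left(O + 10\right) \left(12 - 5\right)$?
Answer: $\frac{553}{29} \approx 19.069$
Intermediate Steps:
$o = -2$
$d{\left(O \right)} = 70 + 7 O$ ($d{\left(O \right)} = \left(10 + O\right) 7 = 70 + 7 O$)
$d{\left(-6 \right)} \left(\frac{o}{29} + \frac{27}{36}\right) = \left(70 + 7 \left(-6\right)\right) \left(- \frac{2}{29} + \frac{27}{36}\right) = \left(70 - 42\right) \left(\left(-2\right) \frac{1}{29} + 27 \cdot \frac{1}{36}\right) = 28 \left(- \frac{2}{29} + \frac{3}{4}\right) = 28 \cdot \frac{79}{116} = \frac{553}{29}$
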